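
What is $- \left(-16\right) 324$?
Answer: $5184$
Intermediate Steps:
$- \left(-16\right) 324 = \left(-1\right) \left(-5184\right) = 5184$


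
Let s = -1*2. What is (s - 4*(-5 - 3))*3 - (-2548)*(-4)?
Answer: -10102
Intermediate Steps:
s = -2
(s - 4*(-5 - 3))*3 - (-2548)*(-4) = (-2 - 4*(-5 - 3))*3 - (-2548)*(-4) = (-2 - 4*(-8))*3 - 91*112 = (-2 + 32)*3 - 10192 = 30*3 - 10192 = 90 - 10192 = -10102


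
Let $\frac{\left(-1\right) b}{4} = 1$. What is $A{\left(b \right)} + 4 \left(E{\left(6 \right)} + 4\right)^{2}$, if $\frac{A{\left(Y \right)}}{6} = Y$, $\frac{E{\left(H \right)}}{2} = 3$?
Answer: $376$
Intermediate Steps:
$b = -4$ ($b = \left(-4\right) 1 = -4$)
$E{\left(H \right)} = 6$ ($E{\left(H \right)} = 2 \cdot 3 = 6$)
$A{\left(Y \right)} = 6 Y$
$A{\left(b \right)} + 4 \left(E{\left(6 \right)} + 4\right)^{2} = 6 \left(-4\right) + 4 \left(6 + 4\right)^{2} = -24 + 4 \cdot 10^{2} = -24 + 4 \cdot 100 = -24 + 400 = 376$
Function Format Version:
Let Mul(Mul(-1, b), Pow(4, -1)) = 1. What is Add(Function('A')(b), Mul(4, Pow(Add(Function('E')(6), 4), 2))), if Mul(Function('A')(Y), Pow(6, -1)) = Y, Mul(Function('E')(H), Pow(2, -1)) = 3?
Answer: 376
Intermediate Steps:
b = -4 (b = Mul(-4, 1) = -4)
Function('E')(H) = 6 (Function('E')(H) = Mul(2, 3) = 6)
Function('A')(Y) = Mul(6, Y)
Add(Function('A')(b), Mul(4, Pow(Add(Function('E')(6), 4), 2))) = Add(Mul(6, -4), Mul(4, Pow(Add(6, 4), 2))) = Add(-24, Mul(4, Pow(10, 2))) = Add(-24, Mul(4, 100)) = Add(-24, 400) = 376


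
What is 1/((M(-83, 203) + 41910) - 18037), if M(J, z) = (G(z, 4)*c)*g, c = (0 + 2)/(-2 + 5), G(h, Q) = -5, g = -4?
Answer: 3/71659 ≈ 4.1865e-5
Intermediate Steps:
c = ⅔ (c = 2/3 = 2*(⅓) = ⅔ ≈ 0.66667)
M(J, z) = 40/3 (M(J, z) = -5*⅔*(-4) = -10/3*(-4) = 40/3)
1/((M(-83, 203) + 41910) - 18037) = 1/((40/3 + 41910) - 18037) = 1/(125770/3 - 18037) = 1/(71659/3) = 3/71659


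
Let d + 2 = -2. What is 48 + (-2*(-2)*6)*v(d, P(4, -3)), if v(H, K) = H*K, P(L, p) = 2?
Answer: -144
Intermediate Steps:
d = -4 (d = -2 - 2 = -4)
48 + (-2*(-2)*6)*v(d, P(4, -3)) = 48 + (-2*(-2)*6)*(-4*2) = 48 + (4*6)*(-8) = 48 + 24*(-8) = 48 - 192 = -144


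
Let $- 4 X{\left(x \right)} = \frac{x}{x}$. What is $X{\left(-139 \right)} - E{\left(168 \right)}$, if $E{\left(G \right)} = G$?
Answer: $- \frac{673}{4} \approx -168.25$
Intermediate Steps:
$X{\left(x \right)} = - \frac{1}{4}$ ($X{\left(x \right)} = - \frac{x \frac{1}{x}}{4} = \left(- \frac{1}{4}\right) 1 = - \frac{1}{4}$)
$X{\left(-139 \right)} - E{\left(168 \right)} = - \frac{1}{4} - 168 = - \frac{673}{4}$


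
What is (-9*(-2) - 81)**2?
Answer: 3969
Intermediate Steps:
(-9*(-2) - 81)**2 = (18 - 81)**2 = (-63)**2 = 3969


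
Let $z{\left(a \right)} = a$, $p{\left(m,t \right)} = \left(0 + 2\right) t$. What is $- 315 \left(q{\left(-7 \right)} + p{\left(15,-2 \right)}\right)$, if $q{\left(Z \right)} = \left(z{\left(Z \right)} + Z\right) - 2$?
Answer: $6300$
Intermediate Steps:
$p{\left(m,t \right)} = 2 t$
$q{\left(Z \right)} = -2 + 2 Z$ ($q{\left(Z \right)} = \left(Z + Z\right) - 2 = 2 Z - 2 = -2 + 2 Z$)
$- 315 \left(q{\left(-7 \right)} + p{\left(15,-2 \right)}\right) = - 315 \left(\left(-2 + 2 \left(-7\right)\right) + 2 \left(-2\right)\right) = - 315 \left(\left(-2 - 14\right) - 4\right) = - 315 \left(-16 - 4\right) = \left(-315\right) \left(-20\right) = 6300$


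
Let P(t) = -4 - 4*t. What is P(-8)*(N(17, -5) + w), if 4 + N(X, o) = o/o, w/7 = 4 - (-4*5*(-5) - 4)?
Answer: -18116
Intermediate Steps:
w = -644 (w = 7*(4 - (-4*5*(-5) - 4)) = 7*(4 - (-20*(-5) - 4)) = 7*(4 - (100 - 4)) = 7*(4 - 1*96) = 7*(4 - 96) = 7*(-92) = -644)
N(X, o) = -3 (N(X, o) = -4 + o/o = -4 + 1 = -3)
P(-8)*(N(17, -5) + w) = (-4 - 4*(-8))*(-3 - 644) = (-4 + 32)*(-647) = 28*(-647) = -18116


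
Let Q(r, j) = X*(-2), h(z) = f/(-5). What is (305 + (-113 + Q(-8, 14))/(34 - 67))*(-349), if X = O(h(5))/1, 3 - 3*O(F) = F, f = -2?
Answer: -53290904/495 ≈ -1.0766e+5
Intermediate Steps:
h(z) = ⅖ (h(z) = -2/(-5) = -2*(-⅕) = ⅖)
O(F) = 1 - F/3
X = 13/15 (X = (1 - ⅓*⅖)/1 = (1 - 2/15)*1 = (13/15)*1 = 13/15 ≈ 0.86667)
Q(r, j) = -26/15 (Q(r, j) = (13/15)*(-2) = -26/15)
(305 + (-113 + Q(-8, 14))/(34 - 67))*(-349) = (305 + (-113 - 26/15)/(34 - 67))*(-349) = (305 - 1721/15/(-33))*(-349) = (305 - 1721/15*(-1/33))*(-349) = (305 + 1721/495)*(-349) = (152696/495)*(-349) = -53290904/495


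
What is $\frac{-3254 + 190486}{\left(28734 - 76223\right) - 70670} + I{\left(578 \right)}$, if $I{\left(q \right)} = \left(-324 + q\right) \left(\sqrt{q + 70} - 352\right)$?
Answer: $- \frac{10564547104}{118159} + 4572 \sqrt{2} \approx -82944.0$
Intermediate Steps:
$I{\left(q \right)} = \left(-352 + \sqrt{70 + q}\right) \left(-324 + q\right)$ ($I{\left(q \right)} = \left(-324 + q\right) \left(\sqrt{70 + q} - 352\right) = \left(-324 + q\right) \left(-352 + \sqrt{70 + q}\right) = \left(-352 + \sqrt{70 + q}\right) \left(-324 + q\right)$)
$\frac{-3254 + 190486}{\left(28734 - 76223\right) - 70670} + I{\left(578 \right)} = \frac{-3254 + 190486}{\left(28734 - 76223\right) - 70670} + \left(114048 - 203456 - 324 \sqrt{70 + 578} + 578 \sqrt{70 + 578}\right) = \frac{187232}{-47489 - 70670} + \left(114048 - 203456 - 324 \sqrt{648} + 578 \sqrt{648}\right) = \frac{187232}{-118159} + \left(114048 - 203456 - 324 \cdot 18 \sqrt{2} + 578 \cdot 18 \sqrt{2}\right) = 187232 \left(- \frac{1}{118159}\right) + \left(114048 - 203456 - 5832 \sqrt{2} + 10404 \sqrt{2}\right) = - \frac{187232}{118159} - \left(89408 - 4572 \sqrt{2}\right) = - \frac{10564547104}{118159} + 4572 \sqrt{2}$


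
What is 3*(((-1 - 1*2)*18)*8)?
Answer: -1296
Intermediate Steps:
3*(((-1 - 1*2)*18)*8) = 3*(((-1 - 2)*18)*8) = 3*(-3*18*8) = 3*(-54*8) = 3*(-432) = -1296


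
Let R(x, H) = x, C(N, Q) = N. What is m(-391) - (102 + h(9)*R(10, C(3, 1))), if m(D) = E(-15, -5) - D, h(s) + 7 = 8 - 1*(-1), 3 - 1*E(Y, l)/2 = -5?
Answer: 285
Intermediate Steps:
E(Y, l) = 16 (E(Y, l) = 6 - 2*(-5) = 6 + 10 = 16)
h(s) = 2 (h(s) = -7 + (8 - 1*(-1)) = -7 + (8 + 1) = -7 + 9 = 2)
m(D) = 16 - D
m(-391) - (102 + h(9)*R(10, C(3, 1))) = (16 - 1*(-391)) - (102 + 2*10) = (16 + 391) - (102 + 20) = 407 - 1*122 = 407 - 122 = 285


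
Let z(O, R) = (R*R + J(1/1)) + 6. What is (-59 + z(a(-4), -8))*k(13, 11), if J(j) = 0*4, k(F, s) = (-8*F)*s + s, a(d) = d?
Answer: -12463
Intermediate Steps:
k(F, s) = s - 8*F*s (k(F, s) = -8*F*s + s = s - 8*F*s)
J(j) = 0
z(O, R) = 6 + R**2 (z(O, R) = (R*R + 0) + 6 = (R**2 + 0) + 6 = R**2 + 6 = 6 + R**2)
(-59 + z(a(-4), -8))*k(13, 11) = (-59 + (6 + (-8)**2))*(11*(1 - 8*13)) = (-59 + (6 + 64))*(11*(1 - 104)) = (-59 + 70)*(11*(-103)) = 11*(-1133) = -12463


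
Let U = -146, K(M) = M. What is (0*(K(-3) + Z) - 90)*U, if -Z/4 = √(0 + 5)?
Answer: 13140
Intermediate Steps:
Z = -4*√5 (Z = -4*√(0 + 5) = -4*√5 ≈ -8.9443)
(0*(K(-3) + Z) - 90)*U = (0*(-3 - 4*√5) - 90)*(-146) = (0 - 90)*(-146) = -90*(-146) = 13140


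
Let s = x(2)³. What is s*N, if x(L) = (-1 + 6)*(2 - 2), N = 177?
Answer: 0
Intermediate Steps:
x(L) = 0 (x(L) = 5*0 = 0)
s = 0 (s = 0³ = 0)
s*N = 0*177 = 0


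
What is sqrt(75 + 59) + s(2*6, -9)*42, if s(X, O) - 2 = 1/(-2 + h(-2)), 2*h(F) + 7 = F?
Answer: 1008/13 + sqrt(134) ≈ 89.114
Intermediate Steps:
h(F) = -7/2 + F/2
s(X, O) = 24/13 (s(X, O) = 2 + 1/(-2 + (-7/2 + (1/2)*(-2))) = 2 + 1/(-2 + (-7/2 - 1)) = 2 + 1/(-2 - 9/2) = 2 + 1/(-13/2) = 2 - 2/13 = 24/13)
sqrt(75 + 59) + s(2*6, -9)*42 = sqrt(75 + 59) + (24/13)*42 = sqrt(134) + 1008/13 = 1008/13 + sqrt(134)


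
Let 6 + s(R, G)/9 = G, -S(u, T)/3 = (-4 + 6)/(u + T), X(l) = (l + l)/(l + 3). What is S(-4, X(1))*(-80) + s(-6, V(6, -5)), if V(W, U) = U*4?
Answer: -2598/7 ≈ -371.14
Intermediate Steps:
X(l) = 2*l/(3 + l) (X(l) = (2*l)/(3 + l) = 2*l/(3 + l))
V(W, U) = 4*U
S(u, T) = -6/(T + u) (S(u, T) = -3*(-4 + 6)/(u + T) = -6/(T + u))
s(R, G) = -54 + 9*G
S(-4, X(1))*(-80) + s(-6, V(6, -5)) = -6/(2*1/(3 + 1) - 4)*(-80) + (-54 + 9*(4*(-5))) = -6/(2*1/4 - 4)*(-80) + (-54 + 9*(-20)) = -6/(2*1*(¼) - 4)*(-80) + (-54 - 180) = -6/(½ - 4)*(-80) - 234 = -6/(-7/2)*(-80) - 234 = -6*(-2/7)*(-80) - 234 = (12/7)*(-80) - 234 = -960/7 - 234 = -2598/7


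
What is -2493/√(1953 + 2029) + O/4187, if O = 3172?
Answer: 3172/4187 - 2493*√3982/3982 ≈ -38.749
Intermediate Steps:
-2493/√(1953 + 2029) + O/4187 = -2493/√(1953 + 2029) + 3172/4187 = -2493*√3982/3982 + 3172*(1/4187) = -2493*√3982/3982 + 3172/4187 = 3172/4187 - 2493*√3982/3982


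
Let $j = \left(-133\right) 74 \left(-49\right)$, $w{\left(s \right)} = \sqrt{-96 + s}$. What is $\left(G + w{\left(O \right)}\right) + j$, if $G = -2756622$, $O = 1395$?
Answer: $-2274364 + \sqrt{1299} \approx -2.2743 \cdot 10^{6}$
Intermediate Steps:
$j = 482258$ ($j = \left(-9842\right) \left(-49\right) = 482258$)
$\left(G + w{\left(O \right)}\right) + j = \left(-2756622 + \sqrt{-96 + 1395}\right) + 482258 = \left(-2756622 + \sqrt{1299}\right) + 482258 = -2274364 + \sqrt{1299}$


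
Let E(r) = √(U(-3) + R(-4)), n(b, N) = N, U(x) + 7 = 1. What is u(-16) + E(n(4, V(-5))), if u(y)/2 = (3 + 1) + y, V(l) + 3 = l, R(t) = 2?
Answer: -24 + 2*I ≈ -24.0 + 2.0*I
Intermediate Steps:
V(l) = -3 + l
U(x) = -6 (U(x) = -7 + 1 = -6)
E(r) = 2*I (E(r) = √(-6 + 2) = √(-4) = 2*I)
u(y) = 8 + 2*y (u(y) = 2*((3 + 1) + y) = 2*(4 + y) = 8 + 2*y)
u(-16) + E(n(4, V(-5))) = (8 + 2*(-16)) + 2*I = (8 - 32) + 2*I = -24 + 2*I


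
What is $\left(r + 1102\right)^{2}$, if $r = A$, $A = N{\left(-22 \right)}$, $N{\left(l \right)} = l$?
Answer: $1166400$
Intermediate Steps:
$A = -22$
$r = -22$
$\left(r + 1102\right)^{2} = \left(-22 + 1102\right)^{2} = 1080^{2} = 1166400$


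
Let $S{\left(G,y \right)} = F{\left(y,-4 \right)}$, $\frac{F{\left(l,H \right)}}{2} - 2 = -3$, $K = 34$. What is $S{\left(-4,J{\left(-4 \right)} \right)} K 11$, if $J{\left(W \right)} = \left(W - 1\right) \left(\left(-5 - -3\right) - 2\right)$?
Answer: $-748$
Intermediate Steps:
$F{\left(l,H \right)} = -2$ ($F{\left(l,H \right)} = 4 + 2 \left(-3\right) = 4 - 6 = -2$)
$J{\left(W \right)} = 4 - 4 W$ ($J{\left(W \right)} = \left(-1 + W\right) \left(\left(-5 + 3\right) - 2\right) = \left(-1 + W\right) \left(-2 - 2\right) = \left(-1 + W\right) \left(-4\right) = 4 - 4 W$)
$S{\left(G,y \right)} = -2$
$S{\left(-4,J{\left(-4 \right)} \right)} K 11 = \left(-2\right) 34 \cdot 11 = \left(-68\right) 11 = -748$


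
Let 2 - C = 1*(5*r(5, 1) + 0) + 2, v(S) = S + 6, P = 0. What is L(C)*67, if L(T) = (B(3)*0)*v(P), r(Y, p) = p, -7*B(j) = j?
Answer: 0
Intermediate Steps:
B(j) = -j/7
v(S) = 6 + S
C = -5 (C = 2 - (1*(5*1 + 0) + 2) = 2 - (1*(5 + 0) + 2) = 2 - (1*5 + 2) = 2 - (5 + 2) = 2 - 1*7 = 2 - 7 = -5)
L(T) = 0 (L(T) = (-⅐*3*0)*(6 + 0) = -3/7*0*6 = 0*6 = 0)
L(C)*67 = 0*67 = 0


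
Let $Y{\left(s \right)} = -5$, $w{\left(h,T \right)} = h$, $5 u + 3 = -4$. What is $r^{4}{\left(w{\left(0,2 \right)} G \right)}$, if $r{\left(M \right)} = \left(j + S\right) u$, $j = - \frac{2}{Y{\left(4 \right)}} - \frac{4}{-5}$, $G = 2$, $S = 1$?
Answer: $\frac{35153041}{390625} \approx 89.992$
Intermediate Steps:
$u = - \frac{7}{5}$ ($u = - \frac{3}{5} + \frac{1}{5} \left(-4\right) = - \frac{3}{5} - \frac{4}{5} = - \frac{7}{5} \approx -1.4$)
$j = \frac{6}{5}$ ($j = - \frac{2}{-5} - \frac{4}{-5} = \left(-2\right) \left(- \frac{1}{5}\right) - - \frac{4}{5} = \frac{2}{5} + \frac{4}{5} = \frac{6}{5} \approx 1.2$)
$r{\left(M \right)} = - \frac{77}{25}$ ($r{\left(M \right)} = \left(\frac{6}{5} + 1\right) \left(- \frac{7}{5}\right) = \frac{11}{5} \left(- \frac{7}{5}\right) = - \frac{77}{25}$)
$r^{4}{\left(w{\left(0,2 \right)} G \right)} = \left(- \frac{77}{25}\right)^{4} = \frac{35153041}{390625}$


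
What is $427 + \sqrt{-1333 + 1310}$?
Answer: $427 + i \sqrt{23} \approx 427.0 + 4.7958 i$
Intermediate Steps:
$427 + \sqrt{-1333 + 1310} = 427 + \sqrt{-23} = 427 + i \sqrt{23}$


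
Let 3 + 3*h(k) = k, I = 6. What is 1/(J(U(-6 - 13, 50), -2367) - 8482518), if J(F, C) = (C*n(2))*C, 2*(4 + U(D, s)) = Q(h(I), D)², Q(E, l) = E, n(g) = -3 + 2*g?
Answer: -1/2879829 ≈ -3.4724e-7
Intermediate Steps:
h(k) = -1 + k/3
U(D, s) = -7/2 (U(D, s) = -4 + (-1 + (⅓)*6)²/2 = -4 + (-1 + 2)²/2 = -4 + (½)*1² = -4 + (½)*1 = -4 + ½ = -7/2)
J(F, C) = C² (J(F, C) = (C*(-3 + 2*2))*C = (C*(-3 + 4))*C = (C*1)*C = C*C = C²)
1/(J(U(-6 - 13, 50), -2367) - 8482518) = 1/((-2367)² - 8482518) = 1/(5602689 - 8482518) = 1/(-2879829) = -1/2879829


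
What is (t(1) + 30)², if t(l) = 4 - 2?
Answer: 1024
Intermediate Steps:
t(l) = 2
(t(1) + 30)² = (2 + 30)² = 32² = 1024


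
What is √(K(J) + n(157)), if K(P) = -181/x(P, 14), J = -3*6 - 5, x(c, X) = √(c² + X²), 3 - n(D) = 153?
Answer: √(-3153750 - 26245*√29)/145 ≈ 12.519*I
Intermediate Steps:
n(D) = -150 (n(D) = 3 - 1*153 = 3 - 153 = -150)
x(c, X) = √(X² + c²)
J = -23 (J = -18 - 5 = -23)
K(P) = -181/√(196 + P²) (K(P) = -181/√(14² + P²) = -181/√(196 + P²))
√(K(J) + n(157)) = √(-181/√(196 + (-23)²) - 150) = √(-181/√(196 + 529) - 150) = √(-181*√29/145 - 150) = √(-150 - 181*√29/145)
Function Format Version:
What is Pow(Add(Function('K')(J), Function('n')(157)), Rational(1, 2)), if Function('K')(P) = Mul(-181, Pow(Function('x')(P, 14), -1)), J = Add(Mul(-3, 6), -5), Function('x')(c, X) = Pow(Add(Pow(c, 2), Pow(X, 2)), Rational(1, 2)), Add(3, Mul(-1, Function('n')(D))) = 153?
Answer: Mul(Rational(1, 145), Pow(Add(-3153750, Mul(-26245, Pow(29, Rational(1, 2)))), Rational(1, 2))) ≈ Mul(12.519, I)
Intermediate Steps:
Function('n')(D) = -150 (Function('n')(D) = Add(3, Mul(-1, 153)) = Add(3, -153) = -150)
Function('x')(c, X) = Pow(Add(Pow(X, 2), Pow(c, 2)), Rational(1, 2))
J = -23 (J = Add(-18, -5) = -23)
Function('K')(P) = Mul(-181, Pow(Add(196, Pow(P, 2)), Rational(-1, 2))) (Function('K')(P) = Mul(-181, Pow(Pow(Add(Pow(14, 2), Pow(P, 2)), Rational(1, 2)), -1)) = Mul(-181, Pow(Pow(Add(196, Pow(P, 2)), Rational(1, 2)), -1)) = Mul(-181, Pow(Add(196, Pow(P, 2)), Rational(-1, 2))))
Pow(Add(Function('K')(J), Function('n')(157)), Rational(1, 2)) = Pow(Add(Mul(-181, Pow(Add(196, Pow(-23, 2)), Rational(-1, 2))), -150), Rational(1, 2)) = Pow(Add(Mul(-181, Pow(Add(196, 529), Rational(-1, 2))), -150), Rational(1, 2)) = Pow(Add(Mul(-181, Pow(725, Rational(-1, 2))), -150), Rational(1, 2)) = Pow(Add(Mul(-181, Mul(Rational(1, 145), Pow(29, Rational(1, 2)))), -150), Rational(1, 2)) = Pow(Add(Mul(Rational(-181, 145), Pow(29, Rational(1, 2))), -150), Rational(1, 2)) = Pow(Add(-150, Mul(Rational(-181, 145), Pow(29, Rational(1, 2)))), Rational(1, 2))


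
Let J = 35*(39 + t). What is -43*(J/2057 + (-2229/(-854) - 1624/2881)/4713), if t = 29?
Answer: -1624013189893/32629880514 ≈ -49.771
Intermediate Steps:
J = 2380 (J = 35*(39 + 29) = 35*68 = 2380)
-43*(J/2057 + (-2229/(-854) - 1624/2881)/4713) = -43*(2380/2057 + (-2229/(-854) - 1624/2881)/4713) = -43*(2380*(1/2057) + (-2229*(-1/854) - 1624*1/2881)*(1/4713)) = -43*(140/121 + (2229/854 - 1624/2881)*(1/4713)) = -43*(140/121 + (5034853/2460374)*(1/4713)) = -43*(140/121 + 5034853/11595742662) = -43*1624013189893/1403084862102 = -1624013189893/32629880514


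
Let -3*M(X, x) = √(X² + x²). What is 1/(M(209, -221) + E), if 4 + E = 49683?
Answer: 447111/22211934847 + 3*√92522/22211934847 ≈ 2.0170e-5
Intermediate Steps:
E = 49679 (E = -4 + 49683 = 49679)
M(X, x) = -√(X² + x²)/3
1/(M(209, -221) + E) = 1/(-√(209² + (-221)²)/3 + 49679) = 1/(-√(43681 + 48841)/3 + 49679) = 1/(-√92522/3 + 49679) = 1/(49679 - √92522/3)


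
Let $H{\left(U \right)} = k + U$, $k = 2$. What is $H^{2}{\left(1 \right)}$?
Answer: $9$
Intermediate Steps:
$H{\left(U \right)} = 2 + U$
$H^{2}{\left(1 \right)} = \left(2 + 1\right)^{2} = 3^{2} = 9$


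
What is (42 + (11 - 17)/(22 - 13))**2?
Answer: 15376/9 ≈ 1708.4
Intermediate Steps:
(42 + (11 - 17)/(22 - 13))**2 = (42 - 6/9)**2 = (42 - 6*1/9)**2 = (42 - 2/3)**2 = (124/3)**2 = 15376/9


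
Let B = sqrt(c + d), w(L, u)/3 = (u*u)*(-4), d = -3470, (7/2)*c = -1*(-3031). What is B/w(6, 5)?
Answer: -I*sqrt(651)/150 ≈ -0.1701*I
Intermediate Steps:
c = 866 (c = 2*(-1*(-3031))/7 = (2/7)*3031 = 866)
w(L, u) = -12*u**2 (w(L, u) = 3*((u*u)*(-4)) = 3*(u**2*(-4)) = 3*(-4*u**2) = -12*u**2)
B = 2*I*sqrt(651) (B = sqrt(866 - 3470) = sqrt(-2604) = 2*I*sqrt(651) ≈ 51.029*I)
B/w(6, 5) = (2*I*sqrt(651))/((-12*5**2)) = (2*I*sqrt(651))/((-12*25)) = (2*I*sqrt(651))/(-300) = (2*I*sqrt(651))*(-1/300) = -I*sqrt(651)/150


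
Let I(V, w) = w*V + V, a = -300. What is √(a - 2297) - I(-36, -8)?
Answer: -252 + 7*I*√53 ≈ -252.0 + 50.961*I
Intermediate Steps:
I(V, w) = V + V*w (I(V, w) = V*w + V = V + V*w)
√(a - 2297) - I(-36, -8) = √(-300 - 2297) - (-36)*(1 - 8) = √(-2597) - (-36)*(-7) = 7*I*√53 - 1*252 = 7*I*√53 - 252 = -252 + 7*I*√53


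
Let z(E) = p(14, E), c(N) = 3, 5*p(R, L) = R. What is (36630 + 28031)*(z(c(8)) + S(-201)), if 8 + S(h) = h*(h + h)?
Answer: 26122009424/5 ≈ 5.2244e+9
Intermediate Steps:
p(R, L) = R/5
z(E) = 14/5 (z(E) = (⅕)*14 = 14/5)
S(h) = -8 + 2*h² (S(h) = -8 + h*(h + h) = -8 + h*(2*h) = -8 + 2*h²)
(36630 + 28031)*(z(c(8)) + S(-201)) = (36630 + 28031)*(14/5 + (-8 + 2*(-201)²)) = 64661*(14/5 + (-8 + 2*40401)) = 64661*(14/5 + (-8 + 80802)) = 64661*(14/5 + 80794) = 64661*(403984/5) = 26122009424/5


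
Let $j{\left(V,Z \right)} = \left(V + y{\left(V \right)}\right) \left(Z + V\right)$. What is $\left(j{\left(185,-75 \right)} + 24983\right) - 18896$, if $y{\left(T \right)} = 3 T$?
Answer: $87487$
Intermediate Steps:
$j{\left(V,Z \right)} = 4 V \left(V + Z\right)$ ($j{\left(V,Z \right)} = \left(V + 3 V\right) \left(Z + V\right) = 4 V \left(V + Z\right)$)
$\left(j{\left(185,-75 \right)} + 24983\right) - 18896 = \left(4 \cdot 185 \left(185 - 75\right) + 24983\right) - 18896 = \left(4 \cdot 185 \cdot 110 + 24983\right) - 18896 = \left(81400 + 24983\right) - 18896 = 106383 - 18896 = 87487$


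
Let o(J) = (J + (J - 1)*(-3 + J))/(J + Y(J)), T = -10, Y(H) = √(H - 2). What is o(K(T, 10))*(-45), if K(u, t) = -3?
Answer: 405/2 + 135*I*√5/2 ≈ 202.5 + 150.93*I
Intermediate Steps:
Y(H) = √(-2 + H)
o(J) = (J + (-1 + J)*(-3 + J))/(J + √(-2 + J)) (o(J) = (J + (J - 1)*(-3 + J))/(J + √(-2 + J)) = (J + (-1 + J)*(-3 + J))/(J + √(-2 + J)))
o(K(T, 10))*(-45) = ((3 + (-3)² - 3*(-3))/(-3 + √(-2 - 3)))*(-45) = ((3 + 9 + 9)/(-3 + √(-5)))*(-45) = (21/(-3 + I*√5))*(-45) = -945/(-3 + I*√5)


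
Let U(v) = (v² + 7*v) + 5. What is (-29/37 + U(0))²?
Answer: 24336/1369 ≈ 17.776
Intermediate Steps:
U(v) = 5 + v² + 7*v
(-29/37 + U(0))² = (-29/37 + (5 + 0² + 7*0))² = (-29*1/37 + (5 + 0 + 0))² = (-29/37 + 5)² = (156/37)² = 24336/1369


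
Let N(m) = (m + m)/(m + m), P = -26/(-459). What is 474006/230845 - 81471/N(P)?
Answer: -18806698989/230845 ≈ -81469.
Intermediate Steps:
P = 26/459 (P = -26*(-1/459) = 26/459 ≈ 0.056645)
N(m) = 1 (N(m) = (2*m)/((2*m)) = (2*m)*(1/(2*m)) = 1)
474006/230845 - 81471/N(P) = 474006/230845 - 81471/1 = 474006*(1/230845) - 81471*1 = 474006/230845 - 81471 = -18806698989/230845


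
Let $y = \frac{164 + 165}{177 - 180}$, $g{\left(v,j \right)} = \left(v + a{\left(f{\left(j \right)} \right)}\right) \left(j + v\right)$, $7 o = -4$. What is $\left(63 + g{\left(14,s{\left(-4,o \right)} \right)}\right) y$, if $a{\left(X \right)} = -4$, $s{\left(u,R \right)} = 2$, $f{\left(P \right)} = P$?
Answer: $- \frac{73367}{3} \approx -24456.0$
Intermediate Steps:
$o = - \frac{4}{7}$ ($o = \frac{1}{7} \left(-4\right) = - \frac{4}{7} \approx -0.57143$)
$g{\left(v,j \right)} = \left(-4 + v\right) \left(j + v\right)$ ($g{\left(v,j \right)} = \left(v - 4\right) \left(j + v\right) = \left(-4 + v\right) \left(j + v\right)$)
$y = - \frac{329}{3}$ ($y = \frac{329}{-3} = 329 \left(- \frac{1}{3}\right) = - \frac{329}{3} \approx -109.67$)
$\left(63 + g{\left(14,s{\left(-4,o \right)} \right)}\right) y = \left(63 + \left(14^{2} - 8 - 56 + 2 \cdot 14\right)\right) \left(- \frac{329}{3}\right) = \left(63 + \left(196 - 8 - 56 + 28\right)\right) \left(- \frac{329}{3}\right) = \left(63 + 160\right) \left(- \frac{329}{3}\right) = 223 \left(- \frac{329}{3}\right) = - \frac{73367}{3}$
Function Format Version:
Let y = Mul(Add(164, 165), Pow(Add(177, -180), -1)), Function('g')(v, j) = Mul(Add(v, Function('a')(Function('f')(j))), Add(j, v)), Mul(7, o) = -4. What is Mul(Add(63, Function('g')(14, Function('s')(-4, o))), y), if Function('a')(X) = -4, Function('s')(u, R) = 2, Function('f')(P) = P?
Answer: Rational(-73367, 3) ≈ -24456.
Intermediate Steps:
o = Rational(-4, 7) (o = Mul(Rational(1, 7), -4) = Rational(-4, 7) ≈ -0.57143)
Function('g')(v, j) = Mul(Add(-4, v), Add(j, v)) (Function('g')(v, j) = Mul(Add(v, -4), Add(j, v)) = Mul(Add(-4, v), Add(j, v)))
y = Rational(-329, 3) (y = Mul(329, Pow(-3, -1)) = Mul(329, Rational(-1, 3)) = Rational(-329, 3) ≈ -109.67)
Mul(Add(63, Function('g')(14, Function('s')(-4, o))), y) = Mul(Add(63, Add(Pow(14, 2), Mul(-4, 2), Mul(-4, 14), Mul(2, 14))), Rational(-329, 3)) = Mul(Add(63, Add(196, -8, -56, 28)), Rational(-329, 3)) = Mul(Add(63, 160), Rational(-329, 3)) = Mul(223, Rational(-329, 3)) = Rational(-73367, 3)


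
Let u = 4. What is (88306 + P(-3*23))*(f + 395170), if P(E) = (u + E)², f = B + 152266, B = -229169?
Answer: 29449563777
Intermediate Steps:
f = -76903 (f = -229169 + 152266 = -76903)
P(E) = (4 + E)²
(88306 + P(-3*23))*(f + 395170) = (88306 + (4 - 3*23)²)*(-76903 + 395170) = (88306 + (4 - 69)²)*318267 = (88306 + (-65)²)*318267 = (88306 + 4225)*318267 = 92531*318267 = 29449563777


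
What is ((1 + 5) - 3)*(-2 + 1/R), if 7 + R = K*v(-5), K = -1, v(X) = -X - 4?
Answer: -51/8 ≈ -6.3750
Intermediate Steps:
v(X) = -4 - X
R = -8 (R = -7 - (-4 - 1*(-5)) = -7 - (-4 + 5) = -7 - 1*1 = -7 - 1 = -8)
((1 + 5) - 3)*(-2 + 1/R) = ((1 + 5) - 3)*(-2 + 1/(-8)) = (6 - 3)*(-2 - ⅛) = 3*(-17/8) = -51/8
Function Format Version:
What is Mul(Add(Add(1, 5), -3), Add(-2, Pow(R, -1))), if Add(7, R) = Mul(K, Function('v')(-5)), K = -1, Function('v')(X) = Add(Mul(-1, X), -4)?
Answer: Rational(-51, 8) ≈ -6.3750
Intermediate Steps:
Function('v')(X) = Add(-4, Mul(-1, X))
R = -8 (R = Add(-7, Mul(-1, Add(-4, Mul(-1, -5)))) = Add(-7, Mul(-1, Add(-4, 5))) = Add(-7, Mul(-1, 1)) = Add(-7, -1) = -8)
Mul(Add(Add(1, 5), -3), Add(-2, Pow(R, -1))) = Mul(Add(Add(1, 5), -3), Add(-2, Pow(-8, -1))) = Mul(Add(6, -3), Add(-2, Rational(-1, 8))) = Mul(3, Rational(-17, 8)) = Rational(-51, 8)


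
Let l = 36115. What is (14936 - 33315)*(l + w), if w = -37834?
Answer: 31593501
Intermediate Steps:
(14936 - 33315)*(l + w) = (14936 - 33315)*(36115 - 37834) = -18379*(-1719) = 31593501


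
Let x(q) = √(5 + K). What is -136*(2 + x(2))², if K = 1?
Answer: -1360 - 544*√6 ≈ -2692.5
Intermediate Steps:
x(q) = √6 (x(q) = √(5 + 1) = √6)
-136*(2 + x(2))² = -136*(2 + √6)²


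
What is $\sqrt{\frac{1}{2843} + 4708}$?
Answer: $\frac{9 \sqrt{469791535}}{2843} \approx 68.615$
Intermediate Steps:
$\sqrt{\frac{1}{2843} + 4708} = \sqrt{\frac{13384845}{2843}} = \frac{9 \sqrt{469791535}}{2843}$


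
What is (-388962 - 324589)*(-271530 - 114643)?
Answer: 275554130323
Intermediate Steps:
(-388962 - 324589)*(-271530 - 114643) = -713551*(-386173) = 275554130323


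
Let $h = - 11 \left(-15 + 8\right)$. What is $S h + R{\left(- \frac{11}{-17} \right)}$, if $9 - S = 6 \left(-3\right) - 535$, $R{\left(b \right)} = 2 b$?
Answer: $\frac{735680}{17} \approx 43275.0$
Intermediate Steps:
$h = 77$ ($h = \left(-11\right) \left(-7\right) = 77$)
$S = 562$ ($S = 9 - \left(6 \left(-3\right) - 535\right) = 9 - \left(-18 - 535\right) = 9 - -553 = 9 + 553 = 562$)
$S h + R{\left(- \frac{11}{-17} \right)} = 562 \cdot 77 + 2 \left(- \frac{11}{-17}\right) = 43274 + 2 \left(\left(-11\right) \left(- \frac{1}{17}\right)\right) = 43274 + 2 \cdot \frac{11}{17} = 43274 + \frac{22}{17} = \frac{735680}{17}$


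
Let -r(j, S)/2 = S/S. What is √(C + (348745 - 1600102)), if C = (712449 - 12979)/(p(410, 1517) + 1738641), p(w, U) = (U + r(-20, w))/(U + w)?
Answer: 2*I*√877899417239827088005263/1675181361 ≈ 1118.6*I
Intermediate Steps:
r(j, S) = -2 (r(j, S) = -2*S/S = -2*1 = -2)
p(w, U) = (-2 + U)/(U + w) (p(w, U) = (U - 2)/(U + w) = (-2 + U)/(U + w))
C = 673939345/1675181361 (C = (712449 - 12979)/((-2 + 1517)/(1517 + 410) + 1738641) = 699470/(1515/1927 + 1738641) = 699470/(3350362722/1927) = 699470*(1927/3350362722) = 673939345/1675181361 ≈ 0.40231)
√(C + (348745 - 1600102)) = √(673939345/1675181361 + (348745 - 1600102)) = √(673939345/1675181361 - 1251357) = √(-2096249248417532/1675181361) = 2*I*√877899417239827088005263/1675181361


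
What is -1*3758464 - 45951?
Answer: -3804415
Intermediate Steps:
-1*3758464 - 45951 = -3758464 - 45951 = -3804415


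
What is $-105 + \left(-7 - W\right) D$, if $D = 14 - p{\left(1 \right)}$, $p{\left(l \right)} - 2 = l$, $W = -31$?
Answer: $159$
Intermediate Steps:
$p{\left(l \right)} = 2 + l$
$D = 11$ ($D = 14 - \left(2 + 1\right) = 14 - 3 = 11$)
$-105 + \left(-7 - W\right) D = -105 + \left(-7 - -31\right) 11 = -105 + \left(-7 + 31\right) 11 = -105 + 24 \cdot 11 = -105 + 264 = 159$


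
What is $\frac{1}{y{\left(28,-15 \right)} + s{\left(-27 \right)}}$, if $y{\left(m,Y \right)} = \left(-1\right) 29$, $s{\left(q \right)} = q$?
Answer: $- \frac{1}{56} \approx -0.017857$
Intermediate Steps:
$y{\left(m,Y \right)} = -29$
$\frac{1}{y{\left(28,-15 \right)} + s{\left(-27 \right)}} = \frac{1}{-29 - 27} = \frac{1}{-56} = - \frac{1}{56}$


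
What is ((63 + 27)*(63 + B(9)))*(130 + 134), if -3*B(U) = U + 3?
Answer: 1401840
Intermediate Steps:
B(U) = -1 - U/3 (B(U) = -(U + 3)/3 = -(3 + U)/3 = -1 - U/3)
((63 + 27)*(63 + B(9)))*(130 + 134) = ((63 + 27)*(63 + (-1 - 1/3*9)))*(130 + 134) = (90*(63 + (-1 - 3)))*264 = (90*(63 - 4))*264 = (90*59)*264 = 5310*264 = 1401840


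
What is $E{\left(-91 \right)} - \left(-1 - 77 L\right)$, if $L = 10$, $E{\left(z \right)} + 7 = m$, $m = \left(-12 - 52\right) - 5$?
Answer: $695$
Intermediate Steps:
$m = -69$ ($m = -64 - 5 = -69$)
$E{\left(z \right)} = -76$ ($E{\left(z \right)} = -7 - 69 = -76$)
$E{\left(-91 \right)} - \left(-1 - 77 L\right) = -76 - \left(-1 - 770\right) = -76 - -771 = -76 + 771 = 695$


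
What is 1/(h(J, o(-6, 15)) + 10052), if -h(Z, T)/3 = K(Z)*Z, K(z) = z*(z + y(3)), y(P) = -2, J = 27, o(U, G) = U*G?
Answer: -1/44623 ≈ -2.2410e-5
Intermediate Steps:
o(U, G) = G*U
K(z) = z*(-2 + z) (K(z) = z*(z - 2) = z*(-2 + z))
h(Z, T) = -3*Z²*(-2 + Z) (h(Z, T) = -3*Z*(-2 + Z)*Z = -3*Z²*(-2 + Z))
1/(h(J, o(-6, 15)) + 10052) = 1/(3*27²*(2 - 1*27) + 10052) = 1/(3*729*(2 - 27) + 10052) = 1/(3*729*(-25) + 10052) = 1/(-54675 + 10052) = 1/(-44623) = -1/44623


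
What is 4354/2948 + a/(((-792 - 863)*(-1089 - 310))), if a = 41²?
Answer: 5042983859/3412818530 ≈ 1.4777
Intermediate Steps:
a = 1681
4354/2948 + a/(((-792 - 863)*(-1089 - 310))) = 4354/2948 + 1681/(((-792 - 863)*(-1089 - 310))) = 4354*(1/2948) + 1681/((-1655*(-1399))) = 2177/1474 + 1681/2315345 = 5042983859/3412818530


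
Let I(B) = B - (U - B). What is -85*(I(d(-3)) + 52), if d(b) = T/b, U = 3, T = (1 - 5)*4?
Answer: -15215/3 ≈ -5071.7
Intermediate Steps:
T = -16 (T = -4*4 = -16)
d(b) = -16/b
I(B) = -3 + 2*B (I(B) = B - (3 - B) = B + (-3 + B) = -3 + 2*B)
-85*(I(d(-3)) + 52) = -85*((-3 + 2*(-16/(-3))) + 52) = -85*((-3 + 2*(-16*(-1/3))) + 52) = -85*((-3 + 2*(16/3)) + 52) = -85*((-3 + 32/3) + 52) = -85*(23/3 + 52) = -85*179/3 = -15215/3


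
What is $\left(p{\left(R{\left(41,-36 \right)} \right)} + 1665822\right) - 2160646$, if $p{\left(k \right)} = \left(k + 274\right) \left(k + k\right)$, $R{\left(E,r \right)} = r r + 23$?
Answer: $3707510$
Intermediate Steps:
$R{\left(E,r \right)} = 23 + r^{2}$ ($R{\left(E,r \right)} = r^{2} + 23 = 23 + r^{2}$)
$p{\left(k \right)} = 2 k \left(274 + k\right)$ ($p{\left(k \right)} = \left(274 + k\right) 2 k = 2 k \left(274 + k\right)$)
$\left(p{\left(R{\left(41,-36 \right)} \right)} + 1665822\right) - 2160646 = \left(2 \left(23 + \left(-36\right)^{2}\right) \left(274 + \left(23 + \left(-36\right)^{2}\right)\right) + 1665822\right) - 2160646 = \left(2 \left(23 + 1296\right) \left(274 + \left(23 + 1296\right)\right) + 1665822\right) - 2160646 = \left(2 \cdot 1319 \left(274 + 1319\right) + 1665822\right) - 2160646 = \left(2 \cdot 1319 \cdot 1593 + 1665822\right) - 2160646 = \left(4202334 + 1665822\right) - 2160646 = 5868156 - 2160646 = 3707510$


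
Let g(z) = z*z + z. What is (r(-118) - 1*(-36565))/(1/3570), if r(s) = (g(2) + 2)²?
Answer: 130765530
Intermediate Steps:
g(z) = z + z² (g(z) = z² + z = z + z²)
r(s) = 64 (r(s) = (2*(1 + 2) + 2)² = (2*3 + 2)² = (6 + 2)² = 8² = 64)
(r(-118) - 1*(-36565))/(1/3570) = (64 - 1*(-36565))/(1/3570) = (64 + 36565)/(1/3570) = 36629*3570 = 130765530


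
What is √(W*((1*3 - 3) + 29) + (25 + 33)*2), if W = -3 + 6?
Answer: √203 ≈ 14.248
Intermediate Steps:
W = 3
√(W*((1*3 - 3) + 29) + (25 + 33)*2) = √(3*((1*3 - 3) + 29) + (25 + 33)*2) = √(3*((3 - 3) + 29) + 58*2) = √(3*(0 + 29) + 116) = √(3*29 + 116) = √(87 + 116) = √203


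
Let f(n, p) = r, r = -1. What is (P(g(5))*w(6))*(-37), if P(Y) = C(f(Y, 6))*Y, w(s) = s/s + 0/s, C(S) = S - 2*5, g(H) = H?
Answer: 2035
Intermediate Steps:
f(n, p) = -1
C(S) = -10 + S (C(S) = S - 10 = -10 + S)
w(s) = 1 (w(s) = 1 + 0 = 1)
P(Y) = -11*Y (P(Y) = (-10 - 1)*Y = -11*Y)
(P(g(5))*w(6))*(-37) = (-11*5*1)*(-37) = -55*1*(-37) = -55*(-37) = 2035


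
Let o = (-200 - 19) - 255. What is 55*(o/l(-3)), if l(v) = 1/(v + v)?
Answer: 156420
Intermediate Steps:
l(v) = 1/(2*v)
o = -474 (o = -219 - 255 = -474)
55*(o/l(-3)) = 55*(-474/((½)/(-3))) = 55*(-474/((½)*(-⅓))) = 55*(-474/(-⅙)) = 55*(-474*(-6)) = 55*2844 = 156420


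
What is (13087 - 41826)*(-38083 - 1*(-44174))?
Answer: -175049249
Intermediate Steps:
(13087 - 41826)*(-38083 - 1*(-44174)) = -28739*(-38083 + 44174) = -28739*6091 = -175049249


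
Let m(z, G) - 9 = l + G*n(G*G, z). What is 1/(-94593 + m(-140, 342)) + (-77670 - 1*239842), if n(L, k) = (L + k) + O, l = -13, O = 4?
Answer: -12656212159447/39860579 ≈ -3.1751e+5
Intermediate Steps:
n(L, k) = 4 + L + k (n(L, k) = (L + k) + 4 = 4 + L + k)
m(z, G) = -4 + G*(4 + z + G**2) (m(z, G) = 9 + (-13 + G*(4 + G*G + z)) = 9 + (-13 + G*(4 + G**2 + z)) = 9 + (-13 + G*(4 + z + G**2)) = -4 + G*(4 + z + G**2))
1/(-94593 + m(-140, 342)) + (-77670 - 1*239842) = 1/(-94593 + (-4 + 342*(4 - 140 + 342**2))) + (-77670 - 1*239842) = 1/(-94593 + (-4 + 342*(4 - 140 + 116964))) + (-77670 - 239842) = 1/(-94593 + (-4 + 342*116828)) - 317512 = 1/(-94593 + (-4 + 39955176)) - 317512 = 1/(-94593 + 39955172) - 317512 = 1/39860579 - 317512 = -12656212159447/39860579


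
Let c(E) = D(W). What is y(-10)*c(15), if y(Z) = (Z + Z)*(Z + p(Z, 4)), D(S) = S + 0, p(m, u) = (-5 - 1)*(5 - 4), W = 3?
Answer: 960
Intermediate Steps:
p(m, u) = -6 (p(m, u) = -6*1 = -6)
D(S) = S
c(E) = 3
y(Z) = 2*Z*(-6 + Z) (y(Z) = (Z + Z)*(Z - 6) = (2*Z)*(-6 + Z) = 2*Z*(-6 + Z))
y(-10)*c(15) = (2*(-10)*(-6 - 10))*3 = (2*(-10)*(-16))*3 = 320*3 = 960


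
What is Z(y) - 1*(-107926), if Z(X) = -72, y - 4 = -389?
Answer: 107854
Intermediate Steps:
y = -385 (y = 4 - 389 = -385)
Z(y) - 1*(-107926) = -72 - 1*(-107926) = -72 + 107926 = 107854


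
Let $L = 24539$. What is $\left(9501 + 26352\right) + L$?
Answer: $60392$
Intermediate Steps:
$\left(9501 + 26352\right) + L = \left(9501 + 26352\right) + 24539 = 35853 + 24539 = 60392$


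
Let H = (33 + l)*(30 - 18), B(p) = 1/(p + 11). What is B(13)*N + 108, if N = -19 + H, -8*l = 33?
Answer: 5839/48 ≈ 121.65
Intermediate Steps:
l = -33/8 (l = -1/8*33 = -33/8 ≈ -4.1250)
B(p) = 1/(11 + p)
H = 693/2 (H = (33 - 33/8)*(30 - 18) = (231/8)*12 = 693/2 ≈ 346.50)
N = 655/2 (N = -19 + 693/2 = 655/2 ≈ 327.50)
B(13)*N + 108 = (655/2)/(11 + 13) + 108 = (655/2)/24 + 108 = (1/24)*(655/2) + 108 = 655/48 + 108 = 5839/48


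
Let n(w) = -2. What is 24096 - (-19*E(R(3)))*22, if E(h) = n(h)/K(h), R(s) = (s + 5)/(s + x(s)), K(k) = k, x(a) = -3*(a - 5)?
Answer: 46311/2 ≈ 23156.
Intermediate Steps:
x(a) = 15 - 3*a (x(a) = -3*(-5 + a) = 15 - 3*a)
R(s) = (5 + s)/(15 - 2*s) (R(s) = (s + 5)/(s + (15 - 3*s)) = (5 + s)/(15 - 2*s))
E(h) = -2/h
24096 - (-19*E(R(3)))*22 = 24096 - (-(-38)/((-5 - 1*3)/(-15 + 2*3)))*22 = 24096 - (-(-38)/((-5 - 3)/(-15 + 6)))*22 = 24096 - (-(-38)/(-8/(-9)))*22 = 24096 - (-(-38)/((-⅑*(-8))))*22 = 24096 - (-(-38)/8/9)*22 = 24096 - (-(-38)*9/8)*22 = 24096 - (-19*(-9/4))*22 = 24096 - 171*22/4 = 24096 - 1*1881/2 = 24096 - 1881/2 = 46311/2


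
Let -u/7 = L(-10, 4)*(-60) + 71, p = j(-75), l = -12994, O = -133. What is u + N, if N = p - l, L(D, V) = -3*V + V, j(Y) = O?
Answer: 9004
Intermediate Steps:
j(Y) = -133
L(D, V) = -2*V
p = -133
u = -3857 (u = -7*(-2*4*(-60) + 71) = -7*(-8*(-60) + 71) = -7*(480 + 71) = -7*551 = -3857)
N = 12861 (N = -133 - 1*(-12994) = -133 + 12994 = 12861)
u + N = -3857 + 12861 = 9004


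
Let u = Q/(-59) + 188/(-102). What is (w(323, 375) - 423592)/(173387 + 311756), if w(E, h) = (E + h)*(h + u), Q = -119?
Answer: -486617524/1459795287 ≈ -0.33335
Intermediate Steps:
u = 523/3009 (u = -119/(-59) + 188/(-102) = -119*(-1/59) + 188*(-1/102) = 119/59 - 94/51 = 523/3009 ≈ 0.17381)
w(E, h) = (523/3009 + h)*(E + h) (w(E, h) = (E + h)*(h + 523/3009) = (E + h)*(523/3009 + h) = (523/3009 + h)*(E + h))
(w(323, 375) - 423592)/(173387 + 311756) = ((375² + (523/3009)*323 + (523/3009)*375 + 323*375) - 423592)/(173387 + 311756) = ((140625 + 9937/177 + 65375/1003 + 121125) - 423592)/485143 = (787970804/3009 - 423592)*(1/485143) = -486617524/3009*1/485143 = -486617524/1459795287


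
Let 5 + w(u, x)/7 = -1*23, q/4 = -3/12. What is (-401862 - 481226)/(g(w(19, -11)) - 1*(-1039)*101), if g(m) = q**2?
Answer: -220772/26235 ≈ -8.4152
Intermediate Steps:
q = -1 (q = 4*(-3/12) = 4*(-3*1/12) = 4*(-1/4) = -1)
w(u, x) = -196 (w(u, x) = -35 + 7*(-1*23) = -35 + 7*(-23) = -35 - 161 = -196)
g(m) = 1 (g(m) = (-1)**2 = 1)
(-401862 - 481226)/(g(w(19, -11)) - 1*(-1039)*101) = (-401862 - 481226)/(1 - 1*(-1039)*101) = -883088/(1 + 1039*101) = -883088/(1 + 104939) = -883088/104940 = -883088*1/104940 = -220772/26235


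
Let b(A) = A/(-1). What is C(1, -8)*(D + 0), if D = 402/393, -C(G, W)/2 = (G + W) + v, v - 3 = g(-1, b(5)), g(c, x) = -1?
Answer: 1340/131 ≈ 10.229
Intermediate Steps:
b(A) = -A (b(A) = A*(-1) = -A)
v = 2 (v = 3 - 1 = 2)
C(G, W) = -4 - 2*G - 2*W (C(G, W) = -2*((G + W) + 2) = -2*(2 + G + W) = -4 - 2*G - 2*W)
D = 134/131 (D = 402*(1/393) = 134/131 ≈ 1.0229)
C(1, -8)*(D + 0) = (-4 - 2*1 - 2*(-8))*(134/131 + 0) = (-4 - 2 + 16)*(134/131) = 10*(134/131) = 1340/131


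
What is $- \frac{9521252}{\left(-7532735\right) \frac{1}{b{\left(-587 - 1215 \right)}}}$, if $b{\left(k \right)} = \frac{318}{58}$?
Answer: $\frac{1513879068}{218449315} \approx 6.9301$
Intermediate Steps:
$b{\left(k \right)} = \frac{159}{29}$ ($b{\left(k \right)} = 318 \cdot \frac{1}{58} = \frac{159}{29}$)
$- \frac{9521252}{\left(-7532735\right) \frac{1}{b{\left(-587 - 1215 \right)}}} = - \frac{9521252}{\left(-7532735\right) \frac{1}{\frac{159}{29}}} = - \frac{9521252}{\left(-7532735\right) \frac{29}{159}} = - \frac{9521252}{- \frac{218449315}{159}} = \left(-9521252\right) \left(- \frac{159}{218449315}\right) = \frac{1513879068}{218449315}$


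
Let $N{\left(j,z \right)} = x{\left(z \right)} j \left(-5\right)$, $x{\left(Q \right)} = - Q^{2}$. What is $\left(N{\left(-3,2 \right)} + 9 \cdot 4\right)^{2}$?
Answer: $576$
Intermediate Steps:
$N{\left(j,z \right)} = 5 j z^{2}$ ($N{\left(j,z \right)} = - z^{2} j \left(-5\right) = - j z^{2} \left(-5\right) = 5 j z^{2}$)
$\left(N{\left(-3,2 \right)} + 9 \cdot 4\right)^{2} = \left(5 \left(-3\right) 2^{2} + 9 \cdot 4\right)^{2} = \left(5 \left(-3\right) 4 + 36\right)^{2} = \left(-60 + 36\right)^{2} = \left(-24\right)^{2} = 576$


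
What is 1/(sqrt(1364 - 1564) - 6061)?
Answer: -6061/36735921 - 10*I*sqrt(2)/36735921 ≈ -0.00016499 - 3.8497e-7*I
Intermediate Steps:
1/(sqrt(1364 - 1564) - 6061) = 1/(sqrt(-200) - 6061) = 1/(10*I*sqrt(2) - 6061) = 1/(-6061 + 10*I*sqrt(2))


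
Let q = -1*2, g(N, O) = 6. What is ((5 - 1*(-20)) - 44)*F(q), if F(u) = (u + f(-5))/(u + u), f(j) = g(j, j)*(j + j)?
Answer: -589/2 ≈ -294.50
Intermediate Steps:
f(j) = 12*j (f(j) = 6*(j + j) = 6*(2*j) = 12*j)
q = -2
F(u) = (-60 + u)/(2*u) (F(u) = (u + 12*(-5))/(u + u) = (u - 60)/((2*u)) = (-60 + u)*(1/(2*u)) = (-60 + u)/(2*u))
((5 - 1*(-20)) - 44)*F(q) = ((5 - 1*(-20)) - 44)*((½)*(-60 - 2)/(-2)) = ((5 + 20) - 44)*((½)*(-½)*(-62)) = (25 - 44)*(31/2) = -19*31/2 = -589/2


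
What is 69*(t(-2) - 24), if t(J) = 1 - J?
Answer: -1449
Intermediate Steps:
69*(t(-2) - 24) = 69*((1 - 1*(-2)) - 24) = 69*((1 + 2) - 24) = 69*(3 - 24) = 69*(-21) = -1449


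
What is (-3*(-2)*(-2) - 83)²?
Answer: 9025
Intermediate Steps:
(-3*(-2)*(-2) - 83)² = (6*(-2) - 83)² = (-12 - 83)² = (-95)² = 9025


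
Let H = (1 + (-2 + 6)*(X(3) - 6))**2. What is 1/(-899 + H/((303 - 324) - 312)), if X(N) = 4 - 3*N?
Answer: -333/301216 ≈ -0.0011055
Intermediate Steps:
H = 1849 (H = (1 + (-2 + 6)*((4 - 3*3) - 6))**2 = (1 + 4*((4 - 9) - 6))**2 = (1 + 4*(-5 - 6))**2 = (1 + 4*(-11))**2 = (1 - 44)**2 = (-43)**2 = 1849)
1/(-899 + H/((303 - 324) - 312)) = 1/(-899 + 1849/((303 - 324) - 312)) = 1/(-899 + 1849/(-21 - 312)) = 1/(-899 + 1849/(-333)) = 1/(-899 + 1849*(-1/333)) = 1/(-899 - 1849/333) = 1/(-301216/333) = -333/301216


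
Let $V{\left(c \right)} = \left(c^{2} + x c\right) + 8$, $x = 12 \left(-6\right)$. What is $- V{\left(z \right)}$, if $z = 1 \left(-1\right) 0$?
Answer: $-8$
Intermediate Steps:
$x = -72$
$z = 0$ ($z = \left(-1\right) 0 = 0$)
$V{\left(c \right)} = 8 + c^{2} - 72 c$ ($V{\left(c \right)} = \left(c^{2} - 72 c\right) + 8 = 8 + c^{2} - 72 c$)
$- V{\left(z \right)} = - (8 + 0^{2} - 0) = - (8 + 0 + 0) = \left(-1\right) 8 = -8$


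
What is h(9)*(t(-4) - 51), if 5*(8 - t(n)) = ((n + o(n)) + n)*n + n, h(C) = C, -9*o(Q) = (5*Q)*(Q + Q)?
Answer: -2827/5 ≈ -565.40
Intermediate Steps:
o(Q) = -10*Q**2/9 (o(Q) = -5*Q*(Q + Q)/9 = -5*Q*2*Q/9 = -10*Q**2/9)
t(n) = 8 - n/5 - n*(2*n - 10*n**2/9)/5 (t(n) = 8 - (((n - 10*n**2/9) + n)*n + n)/5 = 8 - ((2*n - 10*n**2/9)*n + n)/5 = 8 - (n*(2*n - 10*n**2/9) + n)/5 = 8 - (n + n*(2*n - 10*n**2/9))/5 = 8 + (-n/5 - n*(2*n - 10*n**2/9)/5) = 8 - n/5 - n*(2*n - 10*n**2/9)/5)
h(9)*(t(-4) - 51) = 9*((8 - 2/5*(-4)**2 - 1/5*(-4) + (2/9)*(-4)**3) - 51) = 9*((8 - 2/5*16 + 4/5 + (2/9)*(-64)) - 51) = 9*((8 - 32/5 + 4/5 - 128/9) - 51) = 9*(-532/45 - 51) = 9*(-2827/45) = -2827/5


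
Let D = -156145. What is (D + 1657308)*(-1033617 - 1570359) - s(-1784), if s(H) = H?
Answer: -3908992422304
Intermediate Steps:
(D + 1657308)*(-1033617 - 1570359) - s(-1784) = (-156145 + 1657308)*(-1033617 - 1570359) - 1*(-1784) = 1501163*(-2603976) + 1784 = -3908992424088 + 1784 = -3908992422304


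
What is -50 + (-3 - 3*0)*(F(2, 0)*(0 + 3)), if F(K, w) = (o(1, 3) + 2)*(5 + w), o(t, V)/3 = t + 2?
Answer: -545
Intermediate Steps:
o(t, V) = 6 + 3*t (o(t, V) = 3*(t + 2) = 3*(2 + t) = 6 + 3*t)
F(K, w) = 55 + 11*w (F(K, w) = ((6 + 3*1) + 2)*(5 + w) = ((6 + 3) + 2)*(5 + w) = (9 + 2)*(5 + w) = 11*(5 + w) = 55 + 11*w)
-50 + (-3 - 3*0)*(F(2, 0)*(0 + 3)) = -50 + (-3 - 3*0)*((55 + 11*0)*(0 + 3)) = -50 + (-3 + 0)*((55 + 0)*3) = -50 - 165*3 = -50 - 3*165 = -50 - 495 = -545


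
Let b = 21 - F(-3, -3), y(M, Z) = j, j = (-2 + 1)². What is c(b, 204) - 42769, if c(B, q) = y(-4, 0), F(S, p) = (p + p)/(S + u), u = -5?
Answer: -42768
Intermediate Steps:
F(S, p) = 2*p/(-5 + S) (F(S, p) = (p + p)/(S - 5) = (2*p)/(-5 + S) = 2*p/(-5 + S))
j = 1 (j = (-1)² = 1)
y(M, Z) = 1
b = 81/4 (b = 21 - 2*(-3)/(-5 - 3) = 21 - 2*(-3)/(-8) = 21 - 2*(-3)*(-1)/8 = 21 - 1*¾ = 21 - ¾ = 81/4 ≈ 20.250)
c(B, q) = 1
c(b, 204) - 42769 = 1 - 42769 = -42768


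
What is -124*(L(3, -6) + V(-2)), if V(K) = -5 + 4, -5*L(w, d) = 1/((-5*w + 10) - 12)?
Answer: 10416/85 ≈ 122.54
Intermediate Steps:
L(w, d) = -1/(5*(-2 - 5*w)) (L(w, d) = -1/(5*((-5*w + 10) - 12)) = -1/(5*((10 - 5*w) - 12)) = -1/(5*(-2 - 5*w)))
V(K) = -1
-124*(L(3, -6) + V(-2)) = -124*(1/(5*(2 + 5*3)) - 1) = -124*(1/(5*(2 + 15)) - 1) = -124*((⅕)/17 - 1) = -124*((⅕)*(1/17) - 1) = -124*(1/85 - 1) = -124*(-84/85) = 10416/85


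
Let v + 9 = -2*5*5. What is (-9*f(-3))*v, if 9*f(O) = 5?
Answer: 295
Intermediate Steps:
v = -59 (v = -9 - 2*5*5 = -9 - 10*5 = -9 - 50 = -59)
f(O) = 5/9 (f(O) = (⅑)*5 = 5/9)
(-9*f(-3))*v = -9*5/9*(-59) = -5*(-59) = 295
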